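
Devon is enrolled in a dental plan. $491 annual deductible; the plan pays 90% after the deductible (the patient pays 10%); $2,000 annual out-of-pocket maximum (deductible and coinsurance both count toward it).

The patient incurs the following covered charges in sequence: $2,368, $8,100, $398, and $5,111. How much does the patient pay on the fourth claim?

#1 ($2,368): deductible takes $491, $1,877 remains; 10% of $1,877 = $187.70. Patient owes $678.70 (running OOP $678.70).
#2 ($8,100): deductible met; 10% of $8,100 = $810. Patient pays $810; OOP now $1,488.70.
#3 ($398): deductible met; 10% of $398 = $39.80. Patient owes $39.80 (running OOP $1,528.50).
#4 ($5,111): deductible met; 10% of $5,111 = $511.10. Adding that to $1,528.50 gives $2,039.60, past the $2,000 cap; patient pays only $2,000 − $1,528.50 = $471.50.

$471.50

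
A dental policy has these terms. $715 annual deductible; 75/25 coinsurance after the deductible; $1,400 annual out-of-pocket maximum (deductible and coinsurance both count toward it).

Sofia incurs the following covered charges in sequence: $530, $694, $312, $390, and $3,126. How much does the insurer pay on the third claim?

$234

Claim 1 — $530: fully absorbed by the deductible. Patient owes $530 (running OOP $530). Plan pays $530 − $530 = $0.
Claim 2 — $694: $185 to deductible, leaving $509; patient's 25% is $127.25. Patient pays $312.25; OOP now $842.25. Insurer: $694 − $312.25 = $381.75.
Claim 3 — $312: deductible met; 25% of $312 = $78. Cost to patient: $78. OOP to date $920.25. Insurer: $312 − $78 = $234.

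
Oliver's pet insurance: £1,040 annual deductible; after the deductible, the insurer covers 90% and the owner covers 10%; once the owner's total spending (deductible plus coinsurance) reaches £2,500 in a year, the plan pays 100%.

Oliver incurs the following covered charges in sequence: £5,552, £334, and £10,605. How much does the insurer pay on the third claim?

#1 (£5,552): £1,040 to deductible, leaving £4,512; 10% of £4,512 = £451.20. Cost to owner: £1,491.20. OOP to date £1,491.20. Insurer: £5,552 − £1,491.20 = £4,060.80.
#2 (£334): 10% coinsurance on £334 = £33.40. Owner pays £33.40; OOP now £1,524.60. Plan pays £334 − £33.40 = £300.60.
#3 (£10,605): deductible met; 10% of £10,605 = £1,060.50. That would push OOP to £2,585.10, over the £2,500 cap, so owner pays £2,500 − £1,524.60 = £975.40. Plan pays £10,605 − £975.40 = £9,629.60.

£9,629.60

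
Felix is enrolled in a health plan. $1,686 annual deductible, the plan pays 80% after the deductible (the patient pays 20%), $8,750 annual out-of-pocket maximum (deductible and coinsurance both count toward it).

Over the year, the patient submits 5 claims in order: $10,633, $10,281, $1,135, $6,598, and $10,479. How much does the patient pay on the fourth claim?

$1,319.60

Bill 1, $10,633: $1,686 to deductible, leaving $8,947; patient's 20% is $1,789.40. Patient pays $3,475.40; OOP now $3,475.40.
Bill 2, $10,281: deductible met; 20% of $10,281 = $2,056.20. Cost to patient: $2,056.20. OOP to date $5,531.60.
Bill 3, $1,135: deductible met; 20% of $1,135 = $227. Patient pays $227; OOP now $5,758.60.
Bill 4, $6,598: deductible met; 20% of $6,598 = $1,319.60. Cost to patient: $1,319.60. OOP to date $7,078.20.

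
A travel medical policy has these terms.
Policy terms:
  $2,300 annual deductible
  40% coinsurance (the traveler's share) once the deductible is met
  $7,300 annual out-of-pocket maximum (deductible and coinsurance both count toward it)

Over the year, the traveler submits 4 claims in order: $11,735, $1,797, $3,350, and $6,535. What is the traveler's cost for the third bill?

$507.20

#1 ($11,735): $2,300 finishes the deductible; $9,435 goes to coinsurance; coinsurance $9,435 × 40% = $3,774. Traveler pays $6,074; OOP now $6,074.
#2 ($1,797): deductible met; 40% of $1,797 = $718.80. Traveler pays $718.80; OOP now $6,792.80.
#3 ($3,350): deductible already satisfied, so traveler's share is 40% × $3,350 = $1,340. That would push OOP to $8,132.80, over the $7,300 cap, so traveler pays $7,300 − $6,792.80 = $507.20.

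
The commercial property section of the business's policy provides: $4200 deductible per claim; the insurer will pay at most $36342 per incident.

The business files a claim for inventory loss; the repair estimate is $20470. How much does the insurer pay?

Subtract the deductible: $20470 − $4200 = $16270.
$16270 is within the $36342 limit, so the insurer pays $16270.

$16270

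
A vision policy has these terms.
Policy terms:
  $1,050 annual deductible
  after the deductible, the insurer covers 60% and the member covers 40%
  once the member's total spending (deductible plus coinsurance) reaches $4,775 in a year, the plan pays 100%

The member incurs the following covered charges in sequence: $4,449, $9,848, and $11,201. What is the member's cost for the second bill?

$2,365.40

Claim 1 ($4,449): $1,050 finishes the deductible; $3,399 goes to coinsurance; 40% of $3,399 = $1,359.60. Member owes $2,409.60 (running OOP $2,409.60).
Claim 2 ($9,848): deductible already satisfied, so member's share is 40% × $9,848 = $3,939.20. Adding that to $2,409.60 gives $6,348.80, past the $4,775 cap; member pays only $4,775 − $2,409.60 = $2,365.40.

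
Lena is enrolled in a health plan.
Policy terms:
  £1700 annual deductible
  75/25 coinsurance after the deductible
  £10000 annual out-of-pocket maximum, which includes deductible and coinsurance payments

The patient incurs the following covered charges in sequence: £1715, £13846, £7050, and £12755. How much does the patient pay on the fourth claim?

Claim 1 — £1715: £1700 finishes the deductible; £15 goes to coinsurance; patient's 25% is £3.75. Patient pays £1703.75; OOP now £1703.75.
Claim 2 — £13846: deductible already satisfied, so patient's share is 25% × £13846 = £3461.50. Patient pays £3461.50; OOP now £5165.25.
Claim 3 — £7050: deductible met; 25% of £7050 = £1762.50. Patient pays £1762.50; OOP now £6927.75.
Claim 4 — £12755: 25% coinsurance on £12755 = £3188.75. OOP would hit £10116.50 > £10000, so the cap limits the patient to £10000 − £6927.75 = £3072.25.

£3072.25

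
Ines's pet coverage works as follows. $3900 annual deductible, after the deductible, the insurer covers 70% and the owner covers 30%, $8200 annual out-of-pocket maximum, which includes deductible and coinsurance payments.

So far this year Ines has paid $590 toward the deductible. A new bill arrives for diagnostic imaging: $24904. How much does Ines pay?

Deductible still to meet: $3900 − $590 = $3310.
The remaining $21594 (= $24904 − $3310) moves to coinsurance.
Owner's 30% share of $21594 is $6478.20.
Owner responsibility before any cap: $3310 + $6478.20 = $9788.20.
Year-to-date out-of-pocket would reach $590 + $9788.20 = $10378.20, above the $8200 maximum, so the owner pays only $8200 − $590 = $7610.

$7610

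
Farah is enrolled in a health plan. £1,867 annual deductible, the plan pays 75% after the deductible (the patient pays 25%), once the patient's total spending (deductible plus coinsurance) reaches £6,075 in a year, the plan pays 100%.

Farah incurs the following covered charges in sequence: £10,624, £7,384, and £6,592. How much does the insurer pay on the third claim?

£6,419.25

Claim 1 — £10,624: £1,867 finishes the deductible; £8,757 goes to coinsurance; coinsurance £8,757 × 25% = £2,189.25. Patient pays £4,056.25; OOP now £4,056.25. Plan pays £10,624 − £4,056.25 = £6,567.75.
Claim 2 — £7,384: deductible already satisfied, so patient's share is 25% × £7,384 = £1,846. Patient owes £1,846 (running OOP £5,902.25). Plan pays £7,384 − £1,846 = £5,538.
Claim 3 — £6,592: deductible already satisfied, so patient's share is 25% × £6,592 = £1,648. Adding that to £5,902.25 gives £7,550.25, past the £6,075 cap; patient pays only £6,075 − £5,902.25 = £172.75. Insurer: £6,592 − £172.75 = £6,419.25.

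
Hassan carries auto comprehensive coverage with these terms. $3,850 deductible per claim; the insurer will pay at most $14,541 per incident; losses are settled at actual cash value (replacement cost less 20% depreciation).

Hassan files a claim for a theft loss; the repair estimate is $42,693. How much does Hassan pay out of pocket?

$28,152

At 20% depreciation, ACV = $42,693 − $8,538.60 = $34,154.40.
Less the $3,850 deductible: $34,154.40 − $3,850 = $30,304.40.
Since $30,304.40 > $14,541, the payout is capped at $14,541.
Out of pocket: $42,693 − $14,541 = $28,152.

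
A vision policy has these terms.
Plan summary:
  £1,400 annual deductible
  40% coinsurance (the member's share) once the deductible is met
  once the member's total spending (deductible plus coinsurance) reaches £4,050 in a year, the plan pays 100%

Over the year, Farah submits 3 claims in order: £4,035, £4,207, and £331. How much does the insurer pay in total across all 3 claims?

£4,523

#1 (£4,035): £1,400 to deductible, leaving £2,635; coinsurance £2,635 × 40% = £1,054. Member owes £2,454 (running OOP £2,454). Insurer: £4,035 − £2,454 = £1,581.
#2 (£4,207): deductible met; 40% of £4,207 = £1,682.80. OOP would hit £4,136.80 > £4,050, so the cap limits the member to £4,050 − £2,454 = £1,596. Plan pays £4,207 − £1,596 = £2,611.
#3 (£331): 40% coinsurance on £331 = £132.40. Adding that to £4,050 gives £4,182.40, past the £4,050 cap; member pays only £4,050 − £4,050 = £0. Plan pays £331 − £0 = £331.
Insurer total = bills − member's total = £8,573 − £4,050 = £4,523.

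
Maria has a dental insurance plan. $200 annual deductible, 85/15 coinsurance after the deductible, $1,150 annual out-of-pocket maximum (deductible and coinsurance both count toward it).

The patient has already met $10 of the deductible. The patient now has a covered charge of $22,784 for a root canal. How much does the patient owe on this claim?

$1,140

Remaining deductible: $200 − $10 = $190.
The remaining $22,594 (= $22,784 − $190) moves to coinsurance.
15% of $22,594 = $3,389.10 falls to the patient.
That puts the patient's cost at $190 + $3,389.10 = $3,579.10 before any cap.
Adding $3,579.10 to the $10 already spent would give $3,589.10, which exceeds the $1,150 cap; the patient pays just $1,150 − $10 = $1,140.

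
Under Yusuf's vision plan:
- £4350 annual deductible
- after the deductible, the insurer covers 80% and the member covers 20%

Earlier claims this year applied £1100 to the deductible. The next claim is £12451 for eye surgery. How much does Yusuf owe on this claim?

Deductible still to meet: £4350 − £1100 = £3250.
The remaining £9201 (= £12451 − £3250) moves to coinsurance.
20% of £9201 = £1840.20 falls to the member.
That puts the member's cost at £3250 + £1840.20 = £5090.20.

£5090.20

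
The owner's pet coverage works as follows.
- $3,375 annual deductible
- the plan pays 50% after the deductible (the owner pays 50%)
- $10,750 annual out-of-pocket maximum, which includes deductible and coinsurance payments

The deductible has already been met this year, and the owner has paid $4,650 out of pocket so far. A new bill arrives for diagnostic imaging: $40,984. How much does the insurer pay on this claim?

With the deductible met, the entire $40,984 is subject to coinsurance.
Coinsurance: $40,984 × 50% = $20,492.
That would bring total out-of-pocket to $25,142, past the $10,750 cap. The owner is capped at $10,750 − $4,650 = $6,100 on this claim.
The plan picks up $40,984 − $6,100 = $34,884.

$34,884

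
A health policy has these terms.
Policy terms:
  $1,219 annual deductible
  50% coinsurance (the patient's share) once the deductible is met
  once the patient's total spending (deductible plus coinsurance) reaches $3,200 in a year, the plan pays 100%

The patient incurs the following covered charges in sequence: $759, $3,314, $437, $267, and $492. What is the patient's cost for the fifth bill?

$202

Bill 1, $759: fully absorbed by the deductible. Patient pays $759; OOP now $759.
Bill 2, $3,314: $460 to deductible, leaving $2,854; 50% of $2,854 = $1,427. Patient owes $1,887 (running OOP $2,646).
Bill 3, $437: 50% coinsurance on $437 = $218.50. Patient owes $218.50 (running OOP $2,864.50).
Bill 4, $267: deductible already satisfied, so patient's share is 50% × $267 = $133.50. Cost to patient: $133.50. OOP to date $2,998.
Bill 5, $492: 50% coinsurance on $492 = $246. Adding that to $2,998 gives $3,244, past the $3,200 cap; patient pays only $3,200 − $2,998 = $202.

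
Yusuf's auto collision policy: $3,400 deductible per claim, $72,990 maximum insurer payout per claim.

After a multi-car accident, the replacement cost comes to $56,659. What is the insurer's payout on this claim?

$53,259

After the deductible, $56,659 − $3,400 = $53,259 remains.
$53,259 is within the $72,990 limit, so the insurer pays $53,259.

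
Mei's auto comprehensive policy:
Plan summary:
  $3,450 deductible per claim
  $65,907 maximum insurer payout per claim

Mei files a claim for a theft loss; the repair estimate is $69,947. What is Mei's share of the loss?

Less the $3,450 deductible: $69,947 − $3,450 = $66,497.
The $65,907 per-incident cap binds; insurer pays $65,907.
Policyholder's share is the uncovered remainder: $69,947 − $65,907 = $4,040.

$4,040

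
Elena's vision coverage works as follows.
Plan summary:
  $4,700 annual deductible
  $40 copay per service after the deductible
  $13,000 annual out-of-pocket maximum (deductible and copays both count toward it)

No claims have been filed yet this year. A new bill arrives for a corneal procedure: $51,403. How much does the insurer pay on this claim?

The full $4,700 deductible is still open; $4,700 of this bill applies to it.
That leaves $51,403 − $4,700 = $46,703 for the copay.
Copay on this service: $40.
So the member owes $4,700 + $40 = $4,740 before any cap.
Cumulative spending $0 + $4,740 = $4,740 stays under the $13,000 maximum.
The insurer covers the remainder: $51,403 − $4,740 = $46,663.

$46,663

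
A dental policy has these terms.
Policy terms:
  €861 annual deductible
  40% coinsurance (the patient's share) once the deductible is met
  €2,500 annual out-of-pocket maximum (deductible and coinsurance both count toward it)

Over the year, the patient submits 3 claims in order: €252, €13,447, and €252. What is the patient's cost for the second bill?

€2,248

Bill 1, €252: entire amount goes to the deductible. Patient pays €252; OOP now €252.
Bill 2, €13,447: deductible takes €609, €12,838 remains; 40% of €12,838 = €5,135.20. Claim cost before the cap: €609 + €5,135.20 = €5,744.20. OOP would hit €5,996.20 > €2,500, so the cap limits the patient to €2,500 − €252 = €2,248.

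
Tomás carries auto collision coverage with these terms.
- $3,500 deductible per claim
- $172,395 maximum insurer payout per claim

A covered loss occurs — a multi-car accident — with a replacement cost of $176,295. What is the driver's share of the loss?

$3,900

Less the $3,500 deductible: $176,295 − $3,500 = $172,795.
Since $172,795 > $172,395, the payout is capped at $172,395.
The driver bears the rest of the original loss: $176,295 − $172,395 = $3,900.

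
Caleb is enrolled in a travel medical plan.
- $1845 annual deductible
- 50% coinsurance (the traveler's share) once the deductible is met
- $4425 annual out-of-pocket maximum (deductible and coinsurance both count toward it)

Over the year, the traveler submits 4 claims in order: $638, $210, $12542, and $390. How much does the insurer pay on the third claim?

Claim 1 ($638): all of it applies to the deductible. Cost to traveler: $638. OOP to date $638. Plan pays $638 − $638 = $0.
Claim 2 ($210): entire amount goes to the deductible. Traveler owes $210 (running OOP $848). Insurer: $210 − $210 = $0.
Claim 3 ($12542): $997 finishes the deductible; $11545 goes to coinsurance; traveler's 50% is $5772.50. Together that's $997 + $5772.50 = $6769.50. That would push OOP to $7617.50, over the $4425 cap, so traveler pays $4425 − $848 = $3577. Insurer: $12542 − $3577 = $8965.

$8965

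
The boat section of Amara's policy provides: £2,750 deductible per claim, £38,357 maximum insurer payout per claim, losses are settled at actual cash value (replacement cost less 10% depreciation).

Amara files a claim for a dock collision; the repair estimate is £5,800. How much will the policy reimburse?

£2,470

Depreciate 10%: the covered value is £5,800 × 0.9 = £5,220.
Subtract the deductible: £5,220 − £2,750 = £2,470.
£2,470 is within the £38,357 limit, so the insurer pays £2,470.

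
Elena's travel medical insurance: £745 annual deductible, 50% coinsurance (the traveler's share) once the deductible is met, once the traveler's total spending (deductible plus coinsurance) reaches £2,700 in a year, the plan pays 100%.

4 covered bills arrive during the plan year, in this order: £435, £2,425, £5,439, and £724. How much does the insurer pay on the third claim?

£4,541.50

#1 (£435): entire amount goes to the deductible. Traveler pays £435; OOP now £435. Insurer: £435 − £435 = £0.
#2 (£2,425): £310 to deductible, leaving £2,115; 50% of £2,115 = £1,057.50. Traveler owes £1,367.50 (running OOP £1,802.50). Plan pays £2,425 − £1,367.50 = £1,057.50.
#3 (£5,439): 50% coinsurance on £5,439 = £2,719.50. Adding that to £1,802.50 gives £4,522, past the £2,700 cap; traveler pays only £2,700 − £1,802.50 = £897.50. Plan pays £5,439 − £897.50 = £4,541.50.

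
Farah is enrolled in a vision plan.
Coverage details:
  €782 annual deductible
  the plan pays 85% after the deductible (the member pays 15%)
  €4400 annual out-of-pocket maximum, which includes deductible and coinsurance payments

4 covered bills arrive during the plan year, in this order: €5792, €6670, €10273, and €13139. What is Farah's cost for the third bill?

€1540.95

Claim 1 (€5792): €782 finishes the deductible; €5010 goes to coinsurance; coinsurance €5010 × 15% = €751.50. Member pays €1533.50; OOP now €1533.50.
Claim 2 (€6670): deductible already satisfied, so member's share is 15% × €6670 = €1000.50. Cost to member: €1000.50. OOP to date €2534.
Claim 3 (€10273): 15% coinsurance on €10273 = €1540.95. Member owes €1540.95 (running OOP €4074.95).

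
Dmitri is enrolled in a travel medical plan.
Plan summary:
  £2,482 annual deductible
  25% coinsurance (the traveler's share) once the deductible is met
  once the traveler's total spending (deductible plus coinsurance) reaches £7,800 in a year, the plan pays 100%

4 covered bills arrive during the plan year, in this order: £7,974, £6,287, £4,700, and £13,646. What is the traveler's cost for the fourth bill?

£1,198.25

Claim 1 — £7,974: £2,482 to deductible, leaving £5,492; traveler's 25% is £1,373. Cost to traveler: £3,855. OOP to date £3,855.
Claim 2 — £6,287: deductible met; 25% of £6,287 = £1,571.75. Cost to traveler: £1,571.75. OOP to date £5,426.75.
Claim 3 — £4,700: deductible already satisfied, so traveler's share is 25% × £4,700 = £1,175. Traveler owes £1,175 (running OOP £6,601.75).
Claim 4 — £13,646: 25% coinsurance on £13,646 = £3,411.50. That would push OOP to £10,013.25, over the £7,800 cap, so traveler pays £7,800 − £6,601.75 = £1,198.25.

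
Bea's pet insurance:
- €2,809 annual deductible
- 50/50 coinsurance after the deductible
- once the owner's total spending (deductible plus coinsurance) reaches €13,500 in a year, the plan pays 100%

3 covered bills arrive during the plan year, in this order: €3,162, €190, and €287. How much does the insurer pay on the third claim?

€143.50

#1 (€3,162): €2,809 to deductible, leaving €353; 50% of €353 = €176.50. Owner pays €2,985.50; OOP now €2,985.50. Plan pays €3,162 − €2,985.50 = €176.50.
#2 (€190): deductible met; 50% of €190 = €95. Owner pays €95; OOP now €3,080.50. Plan pays €190 − €95 = €95.
#3 (€287): 50% coinsurance on €287 = €143.50. Owner pays €143.50; OOP now €3,224. Insurer: €287 − €143.50 = €143.50.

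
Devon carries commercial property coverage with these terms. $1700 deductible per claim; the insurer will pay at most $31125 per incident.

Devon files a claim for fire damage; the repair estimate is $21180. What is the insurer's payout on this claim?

Less the $1700 deductible: $21180 − $1700 = $19480.
$19480 ≤ $31125, so the limit doesn't bind; insurer pays $19480.

$19480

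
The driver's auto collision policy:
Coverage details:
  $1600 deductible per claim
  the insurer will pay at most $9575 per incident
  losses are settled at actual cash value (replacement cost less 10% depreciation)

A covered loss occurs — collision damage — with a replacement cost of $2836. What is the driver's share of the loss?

Actual cash value after 10% depreciation: $2836 × 90% = $2552.40.
After the deductible, $2552.40 − $1600 = $952.40 remains.
$952.40 is within the $9575 limit, so the insurer pays $952.40.
The driver bears the rest of the original loss: $2836 − $952.40 = $1883.60.

$1883.60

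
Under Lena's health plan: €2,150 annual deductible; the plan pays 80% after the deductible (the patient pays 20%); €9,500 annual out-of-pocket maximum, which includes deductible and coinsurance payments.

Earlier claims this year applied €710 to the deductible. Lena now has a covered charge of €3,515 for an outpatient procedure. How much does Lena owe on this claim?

€1,855

€710 of the €2,150 deductible is already met, leaving €1,440.
That leaves €3,515 − €1,440 = €2,075 for coinsurance.
Patient's 20% share of €2,075 is €415.
Patient responsibility before any cap: €1,440 + €415 = €1,855.
Total out-of-pocket so far would be €710 + €1,855 = €2,565, below the €9,500 cap — no reduction.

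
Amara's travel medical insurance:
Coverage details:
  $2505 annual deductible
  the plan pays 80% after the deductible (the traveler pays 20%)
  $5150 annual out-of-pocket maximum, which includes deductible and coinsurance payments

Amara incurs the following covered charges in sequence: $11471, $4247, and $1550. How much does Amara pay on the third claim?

$2.40

Claim 1 ($11471): $2505 to deductible, leaving $8966; coinsurance $8966 × 20% = $1793.20. Traveler owes $4298.20 (running OOP $4298.20).
Claim 2 ($4247): 20% coinsurance on $4247 = $849.40. Cost to traveler: $849.40. OOP to date $5147.60.
Claim 3 ($1550): deductible already satisfied, so traveler's share is 20% × $1550 = $310. OOP would hit $5457.60 > $5150, so the cap limits the traveler to $5150 − $5147.60 = $2.40.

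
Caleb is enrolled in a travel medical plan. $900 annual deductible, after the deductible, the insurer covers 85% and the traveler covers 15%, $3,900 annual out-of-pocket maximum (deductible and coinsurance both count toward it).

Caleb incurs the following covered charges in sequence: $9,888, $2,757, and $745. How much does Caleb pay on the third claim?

$111.75

Claim 1 — $9,888: $900 finishes the deductible; $8,988 goes to coinsurance; coinsurance $8,988 × 15% = $1,348.20. Traveler pays $2,248.20; OOP now $2,248.20.
Claim 2 — $2,757: deductible met; 15% of $2,757 = $413.55. Cost to traveler: $413.55. OOP to date $2,661.75.
Claim 3 — $745: 15% coinsurance on $745 = $111.75. Traveler owes $111.75 (running OOP $2,773.50).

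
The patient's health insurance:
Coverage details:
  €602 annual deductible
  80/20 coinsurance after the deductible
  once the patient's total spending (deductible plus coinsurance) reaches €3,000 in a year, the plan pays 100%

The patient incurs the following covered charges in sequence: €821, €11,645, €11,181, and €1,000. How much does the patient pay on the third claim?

Bill 1, €821: €602 to deductible, leaving €219; patient's 20% is €43.80. Patient owes €645.80 (running OOP €645.80).
Bill 2, €11,645: deductible met; 20% of €11,645 = €2,329. Patient owes €2,329 (running OOP €2,974.80).
Bill 3, €11,181: deductible already satisfied, so patient's share is 20% × €11,181 = €2,236.20. OOP would hit €5,211 > €3,000, so the cap limits the patient to €3,000 − €2,974.80 = €25.20.

€25.20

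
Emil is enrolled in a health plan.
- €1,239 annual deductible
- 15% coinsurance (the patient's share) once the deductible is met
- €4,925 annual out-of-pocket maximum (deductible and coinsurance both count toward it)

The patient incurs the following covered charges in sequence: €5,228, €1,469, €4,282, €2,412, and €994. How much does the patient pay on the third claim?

Bill 1, €5,228: deductible takes €1,239, €3,989 remains; coinsurance €3,989 × 15% = €598.35. Patient owes €1,837.35 (running OOP €1,837.35).
Bill 2, €1,469: deductible already satisfied, so patient's share is 15% × €1,469 = €220.35. Patient pays €220.35; OOP now €2,057.70.
Bill 3, €4,282: deductible already satisfied, so patient's share is 15% × €4,282 = €642.30. Patient pays €642.30; OOP now €2,700.

€642.30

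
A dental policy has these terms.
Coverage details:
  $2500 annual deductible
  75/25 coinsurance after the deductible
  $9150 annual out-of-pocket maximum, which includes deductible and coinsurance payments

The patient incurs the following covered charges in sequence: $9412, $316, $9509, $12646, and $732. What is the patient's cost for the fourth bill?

$2465.75

#1 ($9412): $2500 finishes the deductible; $6912 goes to coinsurance; coinsurance $6912 × 25% = $1728. Cost to patient: $4228. OOP to date $4228.
#2 ($316): deductible already satisfied, so patient's share is 25% × $316 = $79. Patient pays $79; OOP now $4307.
#3 ($9509): 25% coinsurance on $9509 = $2377.25. Patient owes $2377.25 (running OOP $6684.25).
#4 ($12646): 25% coinsurance on $12646 = $3161.50. Adding that to $6684.25 gives $9845.75, past the $9150 cap; patient pays only $9150 − $6684.25 = $2465.75.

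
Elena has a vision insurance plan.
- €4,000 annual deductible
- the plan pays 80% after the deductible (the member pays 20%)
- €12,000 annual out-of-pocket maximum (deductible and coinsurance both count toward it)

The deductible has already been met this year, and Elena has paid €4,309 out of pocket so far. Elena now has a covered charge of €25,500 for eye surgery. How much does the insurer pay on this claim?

With the deductible met, the entire €25,500 is subject to coinsurance.
Coinsurance: €25,500 × 20% = €5,100.
Total out-of-pocket so far would be €4,309 + €5,100 = €9,409, below the €12,000 cap — no reduction.
The insurer covers the remainder: €25,500 − €5,100 = €20,400.

€20,400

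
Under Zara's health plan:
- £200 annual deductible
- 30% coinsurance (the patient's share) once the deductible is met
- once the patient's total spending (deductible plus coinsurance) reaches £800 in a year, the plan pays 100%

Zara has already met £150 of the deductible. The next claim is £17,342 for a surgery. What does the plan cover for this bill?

Remaining deductible: £200 − £150 = £50.
After the £50 deductible portion, £17,342 − £50 = £17,292 is subject to coinsurance.
Coinsurance: £17,292 × 30% = £5,187.60.
That puts the patient's cost at £50 + £5,187.60 = £5,237.60 before any cap.
Year-to-date out-of-pocket would reach £150 + £5,237.60 = £5,387.60, above the £800 maximum, so the patient pays only £800 − £150 = £650.
The insurer covers the remainder: £17,342 − £650 = £16,692.

£16,692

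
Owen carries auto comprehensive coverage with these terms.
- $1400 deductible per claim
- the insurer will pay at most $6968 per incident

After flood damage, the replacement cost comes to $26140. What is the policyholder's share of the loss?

$19172

Less the $1400 deductible: $26140 − $1400 = $24740.
Since $24740 > $6968, the payout is capped at $6968.
Policyholder's share is the uncovered remainder: $26140 − $6968 = $19172.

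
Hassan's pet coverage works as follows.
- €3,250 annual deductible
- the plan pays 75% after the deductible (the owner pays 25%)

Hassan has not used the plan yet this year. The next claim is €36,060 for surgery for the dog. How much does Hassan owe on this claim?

Nothing has been paid toward the €3,250 deductible, so the first €3,250 of this charge is applied there.
After the €3,250 deductible portion, €36,060 − €3,250 = €32,810 is subject to coinsurance.
25% of €32,810 = €8,202.50 falls to the owner.
That puts the owner's cost at €3,250 + €8,202.50 = €11,452.50.

€11,452.50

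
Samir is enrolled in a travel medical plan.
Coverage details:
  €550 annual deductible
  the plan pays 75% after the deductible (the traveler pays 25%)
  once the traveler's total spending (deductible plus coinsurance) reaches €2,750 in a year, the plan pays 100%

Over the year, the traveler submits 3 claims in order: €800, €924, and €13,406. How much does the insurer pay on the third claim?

€11,499.50

Claim 1 — €800: €550 finishes the deductible; €250 goes to coinsurance; 25% of €250 = €62.50. Traveler owes €612.50 (running OOP €612.50). Insurer: €800 − €612.50 = €187.50.
Claim 2 — €924: deductible already satisfied, so traveler's share is 25% × €924 = €231. Cost to traveler: €231. OOP to date €843.50. Insurer: €924 − €231 = €693.
Claim 3 — €13,406: deductible already satisfied, so traveler's share is 25% × €13,406 = €3,351.50. That would push OOP to €4,195, over the €2,750 cap, so traveler pays €2,750 − €843.50 = €1,906.50. Insurer: €13,406 − €1,906.50 = €11,499.50.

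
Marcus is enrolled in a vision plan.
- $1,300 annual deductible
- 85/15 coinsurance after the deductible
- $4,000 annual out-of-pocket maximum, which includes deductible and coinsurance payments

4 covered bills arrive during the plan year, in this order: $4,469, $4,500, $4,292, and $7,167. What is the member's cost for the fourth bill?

$905.85

Bill 1, $4,469: $1,300 finishes the deductible; $3,169 goes to coinsurance; coinsurance $3,169 × 15% = $475.35. Member pays $1,775.35; OOP now $1,775.35.
Bill 2, $4,500: deductible already satisfied, so member's share is 15% × $4,500 = $675. Member pays $675; OOP now $2,450.35.
Bill 3, $4,292: 15% coinsurance on $4,292 = $643.80. Member pays $643.80; OOP now $3,094.15.
Bill 4, $7,167: 15% coinsurance on $7,167 = $1,075.05. OOP would hit $4,169.20 > $4,000, so the cap limits the member to $4,000 − $3,094.15 = $905.85.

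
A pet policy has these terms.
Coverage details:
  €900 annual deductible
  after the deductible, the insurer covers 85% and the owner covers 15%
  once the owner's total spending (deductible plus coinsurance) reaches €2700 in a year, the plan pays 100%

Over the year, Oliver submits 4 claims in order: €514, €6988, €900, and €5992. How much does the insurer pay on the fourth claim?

#1 (€514): all of it applies to the deductible. Cost to owner: €514. OOP to date €514. Insurer: €514 − €514 = €0.
#2 (€6988): €386 finishes the deductible; €6602 goes to coinsurance; coinsurance €6602 × 15% = €990.30. Owner pays €1376.30; OOP now €1890.30. Plan pays €6988 − €1376.30 = €5611.70.
#3 (€900): 15% coinsurance on €900 = €135. Owner pays €135; OOP now €2025.30. Plan pays €900 − €135 = €765.
#4 (€5992): deductible met; 15% of €5992 = €898.80. Adding that to €2025.30 gives €2924.10, past the €2700 cap; owner pays only €2700 − €2025.30 = €674.70. Plan pays €5992 − €674.70 = €5317.30.

€5317.30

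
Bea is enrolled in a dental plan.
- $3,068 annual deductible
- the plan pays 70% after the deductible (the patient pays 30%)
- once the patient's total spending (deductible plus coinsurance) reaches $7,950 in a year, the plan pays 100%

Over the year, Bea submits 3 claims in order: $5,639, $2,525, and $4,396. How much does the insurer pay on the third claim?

$3,077.20

Claim 1 — $5,639: $3,068 finishes the deductible; $2,571 goes to coinsurance; coinsurance $2,571 × 30% = $771.30. Patient pays $3,839.30; OOP now $3,839.30. Insurer: $5,639 − $3,839.30 = $1,799.70.
Claim 2 — $2,525: deductible already satisfied, so patient's share is 30% × $2,525 = $757.50. Patient owes $757.50 (running OOP $4,596.80). Plan pays $2,525 − $757.50 = $1,767.50.
Claim 3 — $4,396: 30% coinsurance on $4,396 = $1,318.80. Patient owes $1,318.80 (running OOP $5,915.60). Plan pays $4,396 − $1,318.80 = $3,077.20.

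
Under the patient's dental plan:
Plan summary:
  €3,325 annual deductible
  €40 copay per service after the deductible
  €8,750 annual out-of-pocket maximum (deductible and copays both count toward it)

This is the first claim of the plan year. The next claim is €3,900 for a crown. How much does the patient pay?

Deductible not yet touched, so the first €3,325 of the bill goes to the deductible.
The remaining €575 (= €3,900 − €3,325) moves to the copay.
Copay on this service: €40.
So the patient owes €3,325 + €40 = €3,365 before any cap.
Total out-of-pocket so far would be €0 + €3,365 = €3,365, below the €8,750 cap — no reduction.

€3,365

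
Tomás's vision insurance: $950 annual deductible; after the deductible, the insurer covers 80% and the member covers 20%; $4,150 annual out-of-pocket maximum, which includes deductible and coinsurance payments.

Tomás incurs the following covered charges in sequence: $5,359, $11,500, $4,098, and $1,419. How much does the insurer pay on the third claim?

$4,079.80

Claim 1 ($5,359): $950 to deductible, leaving $4,409; 20% of $4,409 = $881.80. Cost to member: $1,831.80. OOP to date $1,831.80. Plan pays $5,359 − $1,831.80 = $3,527.20.
Claim 2 ($11,500): deductible already satisfied, so member's share is 20% × $11,500 = $2,300. Member owes $2,300 (running OOP $4,131.80). Plan pays $11,500 − $2,300 = $9,200.
Claim 3 ($4,098): deductible already satisfied, so member's share is 20% × $4,098 = $819.60. Adding that to $4,131.80 gives $4,951.40, past the $4,150 cap; member pays only $4,150 − $4,131.80 = $18.20. Insurer: $4,098 − $18.20 = $4,079.80.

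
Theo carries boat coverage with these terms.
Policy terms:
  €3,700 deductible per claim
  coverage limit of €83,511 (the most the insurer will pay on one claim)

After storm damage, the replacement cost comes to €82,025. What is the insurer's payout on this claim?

€78,325

Subtract the deductible: €82,025 − €3,700 = €78,325.
That's under the €83,511 cap, so the insurer reimburses the full €78,325.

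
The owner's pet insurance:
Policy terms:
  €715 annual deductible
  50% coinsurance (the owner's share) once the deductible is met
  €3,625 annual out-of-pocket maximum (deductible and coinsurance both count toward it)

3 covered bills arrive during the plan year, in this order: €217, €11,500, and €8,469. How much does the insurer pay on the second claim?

€8,092

Claim 1 — €217: entire amount goes to the deductible. Owner owes €217 (running OOP €217). Plan pays €217 − €217 = €0.
Claim 2 — €11,500: €498 to deductible, leaving €11,002; 50% of €11,002 = €5,501. Together that's €498 + €5,501 = €5,999. OOP would hit €6,216 > €3,625, so the cap limits the owner to €3,625 − €217 = €3,408. Plan pays €11,500 − €3,408 = €8,092.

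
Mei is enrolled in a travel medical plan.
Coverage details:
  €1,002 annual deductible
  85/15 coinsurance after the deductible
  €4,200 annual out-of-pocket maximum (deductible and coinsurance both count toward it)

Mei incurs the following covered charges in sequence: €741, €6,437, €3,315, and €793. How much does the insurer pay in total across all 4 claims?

#1 (€741): all of it applies to the deductible. Traveler owes €741 (running OOP €741). Plan pays €741 − €741 = €0.
#2 (€6,437): €261 to deductible, leaving €6,176; 15% of €6,176 = €926.40. Traveler owes €1,187.40 (running OOP €1,928.40). Plan pays €6,437 − €1,187.40 = €5,249.60.
#3 (€3,315): deductible met; 15% of €3,315 = €497.25. Traveler pays €497.25; OOP now €2,425.65. Plan pays €3,315 − €497.25 = €2,817.75.
#4 (€793): deductible met; 15% of €793 = €118.95. Cost to traveler: €118.95. OOP to date €2,544.60. Plan pays €793 − €118.95 = €674.05.
Insurer total = bills − traveler's total = €11,286 − €2,544.60 = €8,741.40.

€8,741.40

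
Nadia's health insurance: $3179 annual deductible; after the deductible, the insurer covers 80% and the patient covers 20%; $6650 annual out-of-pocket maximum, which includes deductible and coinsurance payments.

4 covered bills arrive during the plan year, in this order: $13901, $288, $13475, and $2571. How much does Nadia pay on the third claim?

$1269

Bill 1, $13901: deductible takes $3179, $10722 remains; patient's 20% is $2144.40. Cost to patient: $5323.40. OOP to date $5323.40.
Bill 2, $288: 20% coinsurance on $288 = $57.60. Patient owes $57.60 (running OOP $5381).
Bill 3, $13475: 20% coinsurance on $13475 = $2695. Adding that to $5381 gives $8076, past the $6650 cap; patient pays only $6650 − $5381 = $1269.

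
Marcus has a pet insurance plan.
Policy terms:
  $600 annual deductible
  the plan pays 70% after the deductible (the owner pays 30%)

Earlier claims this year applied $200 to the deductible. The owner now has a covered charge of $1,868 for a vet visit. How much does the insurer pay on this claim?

$1,027.60

$200 of the $600 deductible is already met, leaving $400.
That leaves $1,868 − $400 = $1,468 for coinsurance.
Owner's 30% share of $1,468 is $440.40.
That puts the owner's cost at $400 + $440.40 = $840.40.
The insurer covers the remainder: $1,868 − $840.40 = $1,027.60.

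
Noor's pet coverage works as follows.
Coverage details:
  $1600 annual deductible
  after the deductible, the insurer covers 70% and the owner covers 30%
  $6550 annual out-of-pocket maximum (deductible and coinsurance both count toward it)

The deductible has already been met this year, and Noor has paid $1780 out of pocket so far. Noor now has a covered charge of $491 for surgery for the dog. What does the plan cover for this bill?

$343.70

With the deductible met, the entire $491 is subject to coinsurance.
Coinsurance: $491 × 30% = $147.30.
Year-to-date out-of-pocket becomes $1780 + $147.30 = $1927.30, still under the $6550 maximum, so no cap applies.
Insurer pays the balance: $491 − $147.30 = $343.70.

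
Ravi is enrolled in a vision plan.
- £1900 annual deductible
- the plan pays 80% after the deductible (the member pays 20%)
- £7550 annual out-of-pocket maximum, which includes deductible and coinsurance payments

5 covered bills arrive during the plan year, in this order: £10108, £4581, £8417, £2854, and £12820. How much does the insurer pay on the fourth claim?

£2283.20

Claim 1 (£10108): deductible takes £1900, £8208 remains; coinsurance £8208 × 20% = £1641.60. Cost to member: £3541.60. OOP to date £3541.60. Plan pays £10108 − £3541.60 = £6566.40.
Claim 2 (£4581): deductible already satisfied, so member's share is 20% × £4581 = £916.20. Member pays £916.20; OOP now £4457.80. Insurer: £4581 − £916.20 = £3664.80.
Claim 3 (£8417): deductible already satisfied, so member's share is 20% × £8417 = £1683.40. Member owes £1683.40 (running OOP £6141.20). Plan pays £8417 − £1683.40 = £6733.60.
Claim 4 (£2854): deductible already satisfied, so member's share is 20% × £2854 = £570.80. Cost to member: £570.80. OOP to date £6712. Insurer: £2854 − £570.80 = £2283.20.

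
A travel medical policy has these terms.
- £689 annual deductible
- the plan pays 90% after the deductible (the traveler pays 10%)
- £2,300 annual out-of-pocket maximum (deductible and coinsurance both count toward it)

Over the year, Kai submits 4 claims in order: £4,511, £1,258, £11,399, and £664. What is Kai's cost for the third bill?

Bill 1, £4,511: deductible takes £689, £3,822 remains; 10% of £3,822 = £382.20. Traveler owes £1,071.20 (running OOP £1,071.20).
Bill 2, £1,258: deductible already satisfied, so traveler's share is 10% × £1,258 = £125.80. Traveler pays £125.80; OOP now £1,197.
Bill 3, £11,399: 10% coinsurance on £11,399 = £1,139.90. Adding that to £1,197 gives £2,336.90, past the £2,300 cap; traveler pays only £2,300 − £1,197 = £1,103.

£1,103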